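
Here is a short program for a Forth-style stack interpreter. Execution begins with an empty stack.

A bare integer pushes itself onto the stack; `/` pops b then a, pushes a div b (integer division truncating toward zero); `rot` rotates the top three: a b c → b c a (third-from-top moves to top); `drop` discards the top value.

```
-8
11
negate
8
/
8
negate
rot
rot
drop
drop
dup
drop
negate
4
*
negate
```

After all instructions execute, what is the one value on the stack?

-32

-8     → -8
11     → -8 11
negate → -8 -11
8      → -8 -11 8
/      → -8 -1
8      → -8 -1 8
negate → -8 -1 -8
rot    → -1 -8 -8
rot    → -8 -8 -1
drop   → -8 -8
drop   → -8
dup    → -8 -8
drop   → -8
negate → 8
4      → 8 4
*      → 32
negate → -32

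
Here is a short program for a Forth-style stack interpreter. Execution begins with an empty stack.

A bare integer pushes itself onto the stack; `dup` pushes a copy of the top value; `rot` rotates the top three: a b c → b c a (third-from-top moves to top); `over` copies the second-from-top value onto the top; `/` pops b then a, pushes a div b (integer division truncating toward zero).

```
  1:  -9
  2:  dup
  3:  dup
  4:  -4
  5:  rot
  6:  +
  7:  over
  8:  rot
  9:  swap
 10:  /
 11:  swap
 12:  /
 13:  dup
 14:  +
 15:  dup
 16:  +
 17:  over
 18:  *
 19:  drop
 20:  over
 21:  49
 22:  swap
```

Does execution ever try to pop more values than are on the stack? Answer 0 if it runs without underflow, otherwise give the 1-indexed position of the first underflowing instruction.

20

-9   → -9
dup  → -9 -9
dup  → -9 -9 -9
-4   → -9 -9 -9 -4
rot  → -9 -9 -4 -9
+    → -9 -9 -13
over → -9 -9 -13 -9
rot  → -9 -13 -9 -9
swap → -9 -13 -9 -9
/    → -9 -13 1
swap → -9 1 -13
/    → -9 0
dup  → -9 0 0
+    → -9 0
dup  → -9 0 0
+    → -9 0
over → -9 0 -9
*    → -9 0
drop → -9
over  — needs 2 operands, stack has 1 → underflow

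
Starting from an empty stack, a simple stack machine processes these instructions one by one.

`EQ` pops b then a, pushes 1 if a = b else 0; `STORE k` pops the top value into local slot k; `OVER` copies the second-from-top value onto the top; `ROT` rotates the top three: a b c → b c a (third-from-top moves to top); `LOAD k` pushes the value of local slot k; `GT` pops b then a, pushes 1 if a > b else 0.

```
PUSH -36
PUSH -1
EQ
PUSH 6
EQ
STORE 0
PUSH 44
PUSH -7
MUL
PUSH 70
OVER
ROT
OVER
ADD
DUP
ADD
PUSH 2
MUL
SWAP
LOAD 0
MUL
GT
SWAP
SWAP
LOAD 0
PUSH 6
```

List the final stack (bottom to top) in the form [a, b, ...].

[70, 0, 0, 6]

PUSH -36 : -36
PUSH -1  : -36 -1
EQ       : 0
PUSH 6   : 0 6
EQ       : 0
STORE 0  : (empty)
PUSH 44  : 44
PUSH -7  : 44 -7
MUL      : -308
PUSH 70  : -308 70
OVER     : -308 70 -308
ROT      : 70 -308 -308
OVER     : 70 -308 -308 -308
ADD      : 70 -308 -616
DUP      : 70 -308 -616 -616
ADD      : 70 -308 -1232
PUSH 2   : 70 -308 -1232 2
MUL      : 70 -308 -2464
SWAP     : 70 -2464 -308
LOAD 0   : 70 -2464 -308 0
MUL      : 70 -2464 0
GT       : 70 0
SWAP     : 0 70
SWAP     : 70 0
LOAD 0   : 70 0 0
PUSH 6   : 70 0 0 6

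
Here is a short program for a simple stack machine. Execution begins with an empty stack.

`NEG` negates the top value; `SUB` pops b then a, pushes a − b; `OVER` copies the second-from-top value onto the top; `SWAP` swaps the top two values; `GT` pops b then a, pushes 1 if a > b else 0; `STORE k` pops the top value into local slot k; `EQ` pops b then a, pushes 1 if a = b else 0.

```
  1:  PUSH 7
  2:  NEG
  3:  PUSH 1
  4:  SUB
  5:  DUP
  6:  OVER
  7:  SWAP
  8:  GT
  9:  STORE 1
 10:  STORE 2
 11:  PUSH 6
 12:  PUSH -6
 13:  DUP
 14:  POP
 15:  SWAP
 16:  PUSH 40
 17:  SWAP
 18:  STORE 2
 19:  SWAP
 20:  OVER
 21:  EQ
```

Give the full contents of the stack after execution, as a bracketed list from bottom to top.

[40, 0]

PUSH 7  -> 7
NEG     -> -7
PUSH 1  -> -7 1
SUB     -> -8
DUP     -> -8 -8
OVER    -> -8 -8 -8
SWAP    -> -8 -8 -8
GT      -> -8 0
STORE 1 -> -8
STORE 2 -> (empty)
PUSH 6  -> 6
PUSH -6 -> 6 -6
DUP     -> 6 -6 -6
POP     -> 6 -6
SWAP    -> -6 6
PUSH 40 -> -6 6 40
SWAP    -> -6 40 6
STORE 2 -> -6 40
SWAP    -> 40 -6
OVER    -> 40 -6 40
EQ      -> 40 0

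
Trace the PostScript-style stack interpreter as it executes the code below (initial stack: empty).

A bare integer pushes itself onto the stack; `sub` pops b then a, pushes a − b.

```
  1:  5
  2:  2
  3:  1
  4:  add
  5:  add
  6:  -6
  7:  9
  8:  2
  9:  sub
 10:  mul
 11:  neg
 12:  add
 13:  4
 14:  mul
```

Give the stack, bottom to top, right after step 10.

5    [5]
2    [5, 2]
1    [5, 2, 1]
add  [5, 3]
add  [8]
-6   [8, -6]
9    [8, -6, 9]
2    [8, -6, 9, 2]
sub  [8, -6, 7]
mul  [8, -42]

[8, -42]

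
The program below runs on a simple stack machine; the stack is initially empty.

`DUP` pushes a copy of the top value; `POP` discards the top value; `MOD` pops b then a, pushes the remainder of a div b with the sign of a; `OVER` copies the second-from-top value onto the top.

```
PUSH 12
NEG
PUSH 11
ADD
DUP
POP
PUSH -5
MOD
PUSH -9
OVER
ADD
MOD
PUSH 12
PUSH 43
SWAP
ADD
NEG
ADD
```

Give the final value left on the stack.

-56

PUSH 12 -> [12]
NEG     -> [-12]
PUSH 11 -> [-12, 11]
ADD     -> [-1]
DUP     -> [-1, -1]
POP     -> [-1]
PUSH -5 -> [-1, -5]
MOD     -> [-1]
PUSH -9 -> [-1, -9]
OVER    -> [-1, -9, -1]
ADD     -> [-1, -10]
MOD     -> [-1]
PUSH 12 -> [-1, 12]
PUSH 43 -> [-1, 12, 43]
SWAP    -> [-1, 43, 12]
ADD     -> [-1, 55]
NEG     -> [-1, -55]
ADD     -> [-56]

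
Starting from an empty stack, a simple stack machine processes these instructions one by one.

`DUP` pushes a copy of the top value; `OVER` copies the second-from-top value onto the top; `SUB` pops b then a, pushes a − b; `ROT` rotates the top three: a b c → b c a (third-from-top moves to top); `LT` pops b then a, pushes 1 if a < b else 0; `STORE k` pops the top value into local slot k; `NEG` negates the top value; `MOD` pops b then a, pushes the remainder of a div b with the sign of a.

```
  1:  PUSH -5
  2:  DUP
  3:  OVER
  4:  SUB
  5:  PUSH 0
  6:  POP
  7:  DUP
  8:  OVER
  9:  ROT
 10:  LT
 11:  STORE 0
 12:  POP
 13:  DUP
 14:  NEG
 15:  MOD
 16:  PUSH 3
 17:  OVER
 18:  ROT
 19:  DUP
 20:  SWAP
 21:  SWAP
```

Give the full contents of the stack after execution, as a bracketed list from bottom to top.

[3, 0, 0, 0]

PUSH -5 → -5
DUP     → -5 -5
OVER    → -5 -5 -5
SUB     → -5 0
PUSH 0  → -5 0 0
POP     → -5 0
DUP     → -5 0 0
OVER    → -5 0 0 0
ROT     → -5 0 0 0
LT      → -5 0 0
STORE 0 → -5 0
POP     → -5
DUP     → -5 -5
NEG     → -5 5
MOD     → 0
PUSH 3  → 0 3
OVER    → 0 3 0
ROT     → 3 0 0
DUP     → 3 0 0 0
SWAP    → 3 0 0 0
SWAP    → 3 0 0 0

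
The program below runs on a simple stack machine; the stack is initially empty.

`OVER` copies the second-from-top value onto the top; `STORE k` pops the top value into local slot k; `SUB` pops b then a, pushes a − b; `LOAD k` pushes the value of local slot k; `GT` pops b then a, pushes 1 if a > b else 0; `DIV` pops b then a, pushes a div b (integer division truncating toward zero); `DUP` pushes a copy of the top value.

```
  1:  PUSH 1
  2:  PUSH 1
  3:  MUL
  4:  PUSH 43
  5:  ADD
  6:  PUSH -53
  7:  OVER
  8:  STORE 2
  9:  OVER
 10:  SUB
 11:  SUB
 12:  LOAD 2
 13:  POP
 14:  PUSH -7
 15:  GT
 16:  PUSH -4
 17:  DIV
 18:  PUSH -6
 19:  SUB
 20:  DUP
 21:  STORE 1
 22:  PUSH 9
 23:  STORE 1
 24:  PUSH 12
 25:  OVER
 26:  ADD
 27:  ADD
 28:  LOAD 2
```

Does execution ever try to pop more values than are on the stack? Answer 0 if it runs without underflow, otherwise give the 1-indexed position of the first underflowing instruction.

0

PUSH 1   -> 1
PUSH 1   -> 1 1
MUL      -> 1
PUSH 43  -> 1 43
ADD      -> 44
PUSH -53 -> 44 -53
OVER     -> 44 -53 44
STORE 2  -> 44 -53
OVER     -> 44 -53 44
SUB      -> 44 -97
SUB      -> 141
LOAD 2   -> 141 44
POP      -> 141
PUSH -7  -> 141 -7
GT       -> 1
PUSH -4  -> 1 -4
DIV      -> 0
PUSH -6  -> 0 -6
SUB      -> 6
DUP      -> 6 6
STORE 1  -> 6
PUSH 9   -> 6 9
STORE 1  -> 6
PUSH 12  -> 6 12
OVER     -> 6 12 6
ADD      -> 6 18
ADD      -> 24
LOAD 2   -> 24 44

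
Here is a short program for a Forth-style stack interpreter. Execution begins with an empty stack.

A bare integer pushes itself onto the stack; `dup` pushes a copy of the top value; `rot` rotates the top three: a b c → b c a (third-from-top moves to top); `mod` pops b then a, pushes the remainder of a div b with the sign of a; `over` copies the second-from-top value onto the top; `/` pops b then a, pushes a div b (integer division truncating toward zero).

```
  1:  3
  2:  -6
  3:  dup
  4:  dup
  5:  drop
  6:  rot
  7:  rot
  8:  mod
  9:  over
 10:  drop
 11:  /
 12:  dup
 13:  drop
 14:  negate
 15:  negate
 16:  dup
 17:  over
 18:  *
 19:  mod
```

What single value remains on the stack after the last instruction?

3      : 3
-6     : 3 -6
dup    : 3 -6 -6
dup    : 3 -6 -6 -6
drop   : 3 -6 -6
rot    : -6 -6 3
rot    : -6 3 -6
mod    : -6 3
over   : -6 3 -6
drop   : -6 3
/      : -2
dup    : -2 -2
drop   : -2
negate : 2
negate : -2
dup    : -2 -2
over   : -2 -2 -2
*      : -2 4
mod    : -2

-2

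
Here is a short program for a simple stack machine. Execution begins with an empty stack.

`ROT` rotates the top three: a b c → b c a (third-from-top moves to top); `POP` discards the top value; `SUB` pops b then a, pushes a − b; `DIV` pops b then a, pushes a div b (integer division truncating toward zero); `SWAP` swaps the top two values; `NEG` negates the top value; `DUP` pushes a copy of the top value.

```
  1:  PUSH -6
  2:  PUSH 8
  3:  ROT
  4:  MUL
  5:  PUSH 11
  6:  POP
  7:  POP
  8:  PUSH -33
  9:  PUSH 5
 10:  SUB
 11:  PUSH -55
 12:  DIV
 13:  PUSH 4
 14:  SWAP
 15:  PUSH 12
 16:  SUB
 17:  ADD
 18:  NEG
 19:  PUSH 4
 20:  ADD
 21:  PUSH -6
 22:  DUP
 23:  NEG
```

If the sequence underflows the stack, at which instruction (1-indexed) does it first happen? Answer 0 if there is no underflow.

PUSH -6 → -6
PUSH 8  → -6 8
ROT  — needs 3 operands, stack has 2 → underflow

3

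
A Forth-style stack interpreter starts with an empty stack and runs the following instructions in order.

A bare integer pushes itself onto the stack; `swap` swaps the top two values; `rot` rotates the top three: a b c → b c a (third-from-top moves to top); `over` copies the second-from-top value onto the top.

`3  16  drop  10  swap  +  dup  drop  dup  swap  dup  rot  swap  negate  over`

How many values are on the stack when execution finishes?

3      → [3]
16     → [3, 16]
drop   → [3]
10     → [3, 10]
swap   → [10, 3]
+      → [13]
dup    → [13, 13]
drop   → [13]
dup    → [13, 13]
swap   → [13, 13]
dup    → [13, 13, 13]
rot    → [13, 13, 13]
swap   → [13, 13, 13]
negate → [13, 13, -13]
over   → [13, 13, -13, 13]

4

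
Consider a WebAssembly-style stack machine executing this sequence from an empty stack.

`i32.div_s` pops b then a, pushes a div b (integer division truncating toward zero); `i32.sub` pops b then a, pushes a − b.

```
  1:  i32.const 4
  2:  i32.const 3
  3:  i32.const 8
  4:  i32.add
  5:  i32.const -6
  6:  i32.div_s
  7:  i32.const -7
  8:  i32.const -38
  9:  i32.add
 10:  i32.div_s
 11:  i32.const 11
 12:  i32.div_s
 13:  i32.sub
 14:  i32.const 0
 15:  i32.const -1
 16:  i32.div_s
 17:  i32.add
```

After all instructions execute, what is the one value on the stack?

i32.const 4   → [4]
i32.const 3   → [4, 3]
i32.const 8   → [4, 3, 8]
i32.add       → [4, 11]
i32.const -6  → [4, 11, -6]
i32.div_s     → [4, -1]
i32.const -7  → [4, -1, -7]
i32.const -38 → [4, -1, -7, -38]
i32.add       → [4, -1, -45]
i32.div_s     → [4, 0]
i32.const 11  → [4, 0, 11]
i32.div_s     → [4, 0]
i32.sub       → [4]
i32.const 0   → [4, 0]
i32.const -1  → [4, 0, -1]
i32.div_s     → [4, 0]
i32.add       → [4]

4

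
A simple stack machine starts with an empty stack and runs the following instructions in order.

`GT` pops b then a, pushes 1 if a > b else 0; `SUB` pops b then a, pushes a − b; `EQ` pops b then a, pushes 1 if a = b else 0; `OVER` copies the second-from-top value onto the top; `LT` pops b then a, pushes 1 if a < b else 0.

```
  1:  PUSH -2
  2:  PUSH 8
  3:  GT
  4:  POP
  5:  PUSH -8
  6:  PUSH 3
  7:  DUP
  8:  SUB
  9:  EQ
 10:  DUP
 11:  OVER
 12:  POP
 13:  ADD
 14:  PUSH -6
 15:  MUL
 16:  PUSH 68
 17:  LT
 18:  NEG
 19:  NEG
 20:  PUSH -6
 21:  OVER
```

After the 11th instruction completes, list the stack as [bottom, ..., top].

[0, 0, 0]

PUSH -2 → -2
PUSH 8  → -2 8
GT      → 0
POP     → (empty)
PUSH -8 → -8
PUSH 3  → -8 3
DUP     → -8 3 3
SUB     → -8 0
EQ      → 0
DUP     → 0 0
OVER    → 0 0 0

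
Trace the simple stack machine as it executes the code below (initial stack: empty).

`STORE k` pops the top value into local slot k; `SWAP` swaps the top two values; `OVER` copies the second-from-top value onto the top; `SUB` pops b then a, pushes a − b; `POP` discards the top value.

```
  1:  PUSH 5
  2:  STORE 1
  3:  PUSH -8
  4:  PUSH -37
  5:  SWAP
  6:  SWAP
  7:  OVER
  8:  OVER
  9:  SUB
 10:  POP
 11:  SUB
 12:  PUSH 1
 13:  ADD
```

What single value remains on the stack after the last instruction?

30

PUSH 5   : 5
STORE 1  : (empty)
PUSH -8  : -8
PUSH -37 : -8 -37
SWAP     : -37 -8
SWAP     : -8 -37
OVER     : -8 -37 -8
OVER     : -8 -37 -8 -37
SUB      : -8 -37 29
POP      : -8 -37
SUB      : 29
PUSH 1   : 29 1
ADD      : 30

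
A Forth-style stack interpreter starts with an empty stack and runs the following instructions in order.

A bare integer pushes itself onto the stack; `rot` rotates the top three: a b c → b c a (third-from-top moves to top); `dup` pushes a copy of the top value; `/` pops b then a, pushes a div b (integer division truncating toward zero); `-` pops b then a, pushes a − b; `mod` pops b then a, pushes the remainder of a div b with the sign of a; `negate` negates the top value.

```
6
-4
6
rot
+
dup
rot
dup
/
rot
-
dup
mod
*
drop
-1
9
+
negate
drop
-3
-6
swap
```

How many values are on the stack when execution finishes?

2

6       [6]
-4      [6, -4]
6       [6, -4, 6]
rot     [-4, 6, 6]
+       [-4, 12]
dup     [-4, 12, 12]
rot     [12, 12, -4]
dup     [12, 12, -4, -4]
/       [12, 12, 1]
rot     [12, 1, 12]
-       [12, -11]
dup     [12, -11, -11]
mod     [12, 0]
*       [0]
drop    []
-1      [-1]
9       [-1, 9]
+       [8]
negate  [-8]
drop    []
-3      [-3]
-6      [-3, -6]
swap    [-6, -3]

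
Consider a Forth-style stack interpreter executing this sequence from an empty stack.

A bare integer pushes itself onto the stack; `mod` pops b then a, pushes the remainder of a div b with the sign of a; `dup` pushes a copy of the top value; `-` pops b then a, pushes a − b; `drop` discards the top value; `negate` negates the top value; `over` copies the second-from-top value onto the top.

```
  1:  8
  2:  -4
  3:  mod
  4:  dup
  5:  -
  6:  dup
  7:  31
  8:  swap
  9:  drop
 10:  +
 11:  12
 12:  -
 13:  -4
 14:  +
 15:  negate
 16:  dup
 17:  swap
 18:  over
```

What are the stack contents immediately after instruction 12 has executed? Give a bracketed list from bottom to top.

8    → [8]
-4   → [8, -4]
mod  → [0]
dup  → [0, 0]
-    → [0]
dup  → [0, 0]
31   → [0, 0, 31]
swap → [0, 31, 0]
drop → [0, 31]
+    → [31]
12   → [31, 12]
-    → [19]

[19]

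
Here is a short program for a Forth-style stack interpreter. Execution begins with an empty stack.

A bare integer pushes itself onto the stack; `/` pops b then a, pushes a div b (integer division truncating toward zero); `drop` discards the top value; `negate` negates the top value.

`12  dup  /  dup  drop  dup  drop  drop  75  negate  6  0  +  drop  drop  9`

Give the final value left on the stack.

9

12     -> 12
dup    -> 12 12
/      -> 1
dup    -> 1 1
drop   -> 1
dup    -> 1 1
drop   -> 1
drop   -> (empty)
75     -> 75
negate -> -75
6      -> -75 6
0      -> -75 6 0
+      -> -75 6
drop   -> -75
drop   -> (empty)
9      -> 9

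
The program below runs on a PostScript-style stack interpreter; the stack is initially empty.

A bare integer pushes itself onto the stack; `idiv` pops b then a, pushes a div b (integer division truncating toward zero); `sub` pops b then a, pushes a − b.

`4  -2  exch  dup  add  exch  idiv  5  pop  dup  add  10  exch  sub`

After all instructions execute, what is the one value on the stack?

4    → 4
-2   → 4 -2
exch → -2 4
dup  → -2 4 4
add  → -2 8
exch → 8 -2
idiv → -4
5    → -4 5
pop  → -4
dup  → -4 -4
add  → -8
10   → -8 10
exch → 10 -8
sub  → 18

18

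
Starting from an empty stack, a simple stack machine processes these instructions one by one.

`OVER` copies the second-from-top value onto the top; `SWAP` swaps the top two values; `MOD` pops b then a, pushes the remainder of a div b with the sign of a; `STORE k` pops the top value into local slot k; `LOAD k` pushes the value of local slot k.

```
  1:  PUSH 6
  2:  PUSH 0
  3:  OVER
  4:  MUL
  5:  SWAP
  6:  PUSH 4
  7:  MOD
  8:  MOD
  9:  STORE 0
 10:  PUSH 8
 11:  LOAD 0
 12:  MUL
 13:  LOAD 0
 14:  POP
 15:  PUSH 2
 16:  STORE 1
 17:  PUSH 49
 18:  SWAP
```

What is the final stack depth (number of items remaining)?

PUSH 6  → 6
PUSH 0  → 6 0
OVER    → 6 0 6
MUL     → 6 0
SWAP    → 0 6
PUSH 4  → 0 6 4
MOD     → 0 2
MOD     → 0
STORE 0 → (empty)
PUSH 8  → 8
LOAD 0  → 8 0
MUL     → 0
LOAD 0  → 0 0
POP     → 0
PUSH 2  → 0 2
STORE 1 → 0
PUSH 49 → 0 49
SWAP    → 49 0

2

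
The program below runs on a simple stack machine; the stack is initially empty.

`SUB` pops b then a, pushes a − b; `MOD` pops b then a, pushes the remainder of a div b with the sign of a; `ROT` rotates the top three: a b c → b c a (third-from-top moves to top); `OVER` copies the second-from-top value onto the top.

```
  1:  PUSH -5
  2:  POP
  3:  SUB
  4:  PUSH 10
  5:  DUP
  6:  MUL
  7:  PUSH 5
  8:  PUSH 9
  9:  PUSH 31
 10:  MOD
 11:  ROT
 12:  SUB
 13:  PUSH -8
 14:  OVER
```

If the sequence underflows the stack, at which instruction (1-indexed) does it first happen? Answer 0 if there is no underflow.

PUSH -5 -> -5
POP     -> (empty)
SUB  — needs 2 operands, stack has 0 → underflow

3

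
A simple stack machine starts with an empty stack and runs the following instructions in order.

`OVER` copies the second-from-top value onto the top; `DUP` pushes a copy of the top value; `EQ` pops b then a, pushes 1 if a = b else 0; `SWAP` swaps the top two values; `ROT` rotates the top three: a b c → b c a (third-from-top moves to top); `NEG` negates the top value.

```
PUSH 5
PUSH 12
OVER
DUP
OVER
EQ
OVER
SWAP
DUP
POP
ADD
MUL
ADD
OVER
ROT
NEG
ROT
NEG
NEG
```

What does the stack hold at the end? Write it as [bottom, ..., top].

PUSH 5  -> 5
PUSH 12 -> 5 12
OVER    -> 5 12 5
DUP     -> 5 12 5 5
OVER    -> 5 12 5 5 5
EQ      -> 5 12 5 1
OVER    -> 5 12 5 1 5
SWAP    -> 5 12 5 5 1
DUP     -> 5 12 5 5 1 1
POP     -> 5 12 5 5 1
ADD     -> 5 12 5 6
MUL     -> 5 12 30
ADD     -> 5 42
OVER    -> 5 42 5
ROT     -> 42 5 5
NEG     -> 42 5 -5
ROT     -> 5 -5 42
NEG     -> 5 -5 -42
NEG     -> 5 -5 42

[5, -5, 42]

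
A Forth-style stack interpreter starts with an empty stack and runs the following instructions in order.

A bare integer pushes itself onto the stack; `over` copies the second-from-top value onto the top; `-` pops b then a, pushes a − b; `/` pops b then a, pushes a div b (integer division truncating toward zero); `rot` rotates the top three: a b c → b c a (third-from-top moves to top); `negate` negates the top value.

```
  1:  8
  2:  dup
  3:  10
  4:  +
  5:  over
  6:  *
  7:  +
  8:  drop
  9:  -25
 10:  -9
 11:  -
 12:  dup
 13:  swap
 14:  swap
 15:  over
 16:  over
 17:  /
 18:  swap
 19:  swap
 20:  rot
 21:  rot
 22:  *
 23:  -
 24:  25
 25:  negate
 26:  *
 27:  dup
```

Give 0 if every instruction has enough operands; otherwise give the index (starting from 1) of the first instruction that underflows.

0

8      : [8]
dup    : [8, 8]
10     : [8, 8, 10]
+      : [8, 18]
over   : [8, 18, 8]
*      : [8, 144]
+      : [152]
drop   : []
-25    : [-25]
-9     : [-25, -9]
-      : [-16]
dup    : [-16, -16]
swap   : [-16, -16]
swap   : [-16, -16]
over   : [-16, -16, -16]
over   : [-16, -16, -16, -16]
/      : [-16, -16, 1]
swap   : [-16, 1, -16]
swap   : [-16, -16, 1]
rot    : [-16, 1, -16]
rot    : [1, -16, -16]
*      : [1, 256]
-      : [-255]
25     : [-255, 25]
negate : [-255, -25]
*      : [6375]
dup    : [6375, 6375]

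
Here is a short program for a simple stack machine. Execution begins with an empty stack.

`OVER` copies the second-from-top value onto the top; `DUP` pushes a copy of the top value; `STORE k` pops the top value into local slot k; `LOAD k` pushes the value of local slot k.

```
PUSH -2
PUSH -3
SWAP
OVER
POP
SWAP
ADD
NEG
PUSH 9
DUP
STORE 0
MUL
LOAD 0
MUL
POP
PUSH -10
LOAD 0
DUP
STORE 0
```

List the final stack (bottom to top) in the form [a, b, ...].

[-10, 9]

PUSH -2  : -2
PUSH -3  : -2 -3
SWAP     : -3 -2
OVER     : -3 -2 -3
POP      : -3 -2
SWAP     : -2 -3
ADD      : -5
NEG      : 5
PUSH 9   : 5 9
DUP      : 5 9 9
STORE 0  : 5 9
MUL      : 45
LOAD 0   : 45 9
MUL      : 405
POP      : (empty)
PUSH -10 : -10
LOAD 0   : -10 9
DUP      : -10 9 9
STORE 0  : -10 9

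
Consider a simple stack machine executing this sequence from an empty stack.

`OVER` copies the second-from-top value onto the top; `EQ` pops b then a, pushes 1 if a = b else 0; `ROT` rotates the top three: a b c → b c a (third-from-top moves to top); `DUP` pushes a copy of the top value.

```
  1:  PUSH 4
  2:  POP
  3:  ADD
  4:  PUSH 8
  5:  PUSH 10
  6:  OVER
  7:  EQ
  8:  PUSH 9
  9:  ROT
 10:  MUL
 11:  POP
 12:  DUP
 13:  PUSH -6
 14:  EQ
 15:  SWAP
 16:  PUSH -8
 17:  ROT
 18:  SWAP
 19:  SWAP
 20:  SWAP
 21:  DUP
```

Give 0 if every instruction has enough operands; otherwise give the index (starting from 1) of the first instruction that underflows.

3

PUSH 4 → 4
POP    → (empty)
ADD  — needs 2 operands, stack has 0 → underflow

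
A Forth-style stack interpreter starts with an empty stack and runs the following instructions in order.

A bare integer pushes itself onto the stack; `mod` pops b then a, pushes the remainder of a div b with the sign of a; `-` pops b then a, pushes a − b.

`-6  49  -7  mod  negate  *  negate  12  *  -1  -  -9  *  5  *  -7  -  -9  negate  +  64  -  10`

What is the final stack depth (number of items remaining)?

2

-6     -> -6
49     -> -6 49
-7     -> -6 49 -7
mod    -> -6 0
negate -> -6 0
*      -> 0
negate -> 0
12     -> 0 12
*      -> 0
-1     -> 0 -1
-      -> 1
-9     -> 1 -9
*      -> -9
5      -> -9 5
*      -> -45
-7     -> -45 -7
-      -> -38
-9     -> -38 -9
negate -> -38 9
+      -> -29
64     -> -29 64
-      -> -93
10     -> -93 10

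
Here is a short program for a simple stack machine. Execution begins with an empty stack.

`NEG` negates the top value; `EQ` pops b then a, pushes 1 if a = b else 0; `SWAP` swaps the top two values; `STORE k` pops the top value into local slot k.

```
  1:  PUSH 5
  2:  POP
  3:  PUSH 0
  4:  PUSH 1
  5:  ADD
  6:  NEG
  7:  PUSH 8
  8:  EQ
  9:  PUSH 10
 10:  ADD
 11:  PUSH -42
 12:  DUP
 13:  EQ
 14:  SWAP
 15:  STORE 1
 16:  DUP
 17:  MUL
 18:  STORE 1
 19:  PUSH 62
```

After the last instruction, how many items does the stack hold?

1

PUSH 5   → 5
POP      → (empty)
PUSH 0   → 0
PUSH 1   → 0 1
ADD      → 1
NEG      → -1
PUSH 8   → -1 8
EQ       → 0
PUSH 10  → 0 10
ADD      → 10
PUSH -42 → 10 -42
DUP      → 10 -42 -42
EQ       → 10 1
SWAP     → 1 10
STORE 1  → 1
DUP      → 1 1
MUL      → 1
STORE 1  → (empty)
PUSH 62  → 62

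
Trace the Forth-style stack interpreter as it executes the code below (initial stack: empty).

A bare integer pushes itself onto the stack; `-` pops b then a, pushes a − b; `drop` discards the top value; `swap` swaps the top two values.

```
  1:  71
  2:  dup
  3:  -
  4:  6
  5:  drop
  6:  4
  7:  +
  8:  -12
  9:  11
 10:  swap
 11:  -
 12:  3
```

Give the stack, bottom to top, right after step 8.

71    71
dup   71 71
-     0
6     0 6
drop  0
4     0 4
+     4
-12   4 -12

[4, -12]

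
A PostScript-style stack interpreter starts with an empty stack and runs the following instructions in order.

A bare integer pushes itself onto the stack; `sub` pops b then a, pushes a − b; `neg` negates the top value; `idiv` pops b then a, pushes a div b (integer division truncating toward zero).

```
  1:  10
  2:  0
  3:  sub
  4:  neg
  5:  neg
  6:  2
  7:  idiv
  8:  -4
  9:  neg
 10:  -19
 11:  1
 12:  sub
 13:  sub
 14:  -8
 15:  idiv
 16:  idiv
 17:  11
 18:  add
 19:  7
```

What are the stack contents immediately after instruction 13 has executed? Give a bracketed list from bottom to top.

10   -> [10]
0    -> [10, 0]
sub  -> [10]
neg  -> [-10]
neg  -> [10]
2    -> [10, 2]
idiv -> [5]
-4   -> [5, -4]
neg  -> [5, 4]
-19  -> [5, 4, -19]
1    -> [5, 4, -19, 1]
sub  -> [5, 4, -20]
sub  -> [5, 24]

[5, 24]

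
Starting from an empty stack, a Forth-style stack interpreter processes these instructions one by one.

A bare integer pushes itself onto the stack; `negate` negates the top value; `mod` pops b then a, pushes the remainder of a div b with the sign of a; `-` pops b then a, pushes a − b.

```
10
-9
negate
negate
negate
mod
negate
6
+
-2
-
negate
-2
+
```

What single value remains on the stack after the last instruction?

10     -> [10]
-9     -> [10, -9]
negate -> [10, 9]
negate -> [10, -9]
negate -> [10, 9]
mod    -> [1]
negate -> [-1]
6      -> [-1, 6]
+      -> [5]
-2     -> [5, -2]
-      -> [7]
negate -> [-7]
-2     -> [-7, -2]
+      -> [-9]

-9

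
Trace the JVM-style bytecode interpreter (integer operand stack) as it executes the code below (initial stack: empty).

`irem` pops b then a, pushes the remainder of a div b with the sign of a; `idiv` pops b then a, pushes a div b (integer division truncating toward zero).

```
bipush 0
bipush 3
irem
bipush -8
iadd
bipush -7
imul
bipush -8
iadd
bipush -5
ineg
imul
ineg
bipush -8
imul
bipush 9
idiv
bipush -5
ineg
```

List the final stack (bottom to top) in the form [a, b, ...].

bipush 0  -> [0]
bipush 3  -> [0, 3]
irem      -> [0]
bipush -8 -> [0, -8]
iadd      -> [-8]
bipush -7 -> [-8, -7]
imul      -> [56]
bipush -8 -> [56, -8]
iadd      -> [48]
bipush -5 -> [48, -5]
ineg      -> [48, 5]
imul      -> [240]
ineg      -> [-240]
bipush -8 -> [-240, -8]
imul      -> [1920]
bipush 9  -> [1920, 9]
idiv      -> [213]
bipush -5 -> [213, -5]
ineg      -> [213, 5]

[213, 5]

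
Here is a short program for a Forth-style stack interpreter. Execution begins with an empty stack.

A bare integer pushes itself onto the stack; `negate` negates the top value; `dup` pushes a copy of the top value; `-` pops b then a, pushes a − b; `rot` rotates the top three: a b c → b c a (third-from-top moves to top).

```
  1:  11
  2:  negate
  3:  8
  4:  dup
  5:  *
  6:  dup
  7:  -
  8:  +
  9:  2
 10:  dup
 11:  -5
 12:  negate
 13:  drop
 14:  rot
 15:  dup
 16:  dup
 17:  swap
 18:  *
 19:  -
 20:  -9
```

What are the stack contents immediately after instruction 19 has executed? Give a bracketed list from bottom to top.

11     : [11]
negate : [-11]
8      : [-11, 8]
dup    : [-11, 8, 8]
*      : [-11, 64]
dup    : [-11, 64, 64]
-      : [-11, 0]
+      : [-11]
2      : [-11, 2]
dup    : [-11, 2, 2]
-5     : [-11, 2, 2, -5]
negate : [-11, 2, 2, 5]
drop   : [-11, 2, 2]
rot    : [2, 2, -11]
dup    : [2, 2, -11, -11]
dup    : [2, 2, -11, -11, -11]
swap   : [2, 2, -11, -11, -11]
*      : [2, 2, -11, 121]
-      : [2, 2, -132]

[2, 2, -132]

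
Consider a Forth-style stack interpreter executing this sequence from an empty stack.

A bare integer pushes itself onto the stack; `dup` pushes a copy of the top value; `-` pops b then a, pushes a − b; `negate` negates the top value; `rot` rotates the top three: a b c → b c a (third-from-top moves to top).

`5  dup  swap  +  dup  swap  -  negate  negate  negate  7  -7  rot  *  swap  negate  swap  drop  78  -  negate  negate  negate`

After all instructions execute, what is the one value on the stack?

5      -> 5
dup    -> 5 5
swap   -> 5 5
+      -> 10
dup    -> 10 10
swap   -> 10 10
-      -> 0
negate -> 0
negate -> 0
negate -> 0
7      -> 0 7
-7     -> 0 7 -7
rot    -> 7 -7 0
*      -> 7 0
swap   -> 0 7
negate -> 0 -7
swap   -> -7 0
drop   -> -7
78     -> -7 78
-      -> -85
negate -> 85
negate -> -85
negate -> 85

85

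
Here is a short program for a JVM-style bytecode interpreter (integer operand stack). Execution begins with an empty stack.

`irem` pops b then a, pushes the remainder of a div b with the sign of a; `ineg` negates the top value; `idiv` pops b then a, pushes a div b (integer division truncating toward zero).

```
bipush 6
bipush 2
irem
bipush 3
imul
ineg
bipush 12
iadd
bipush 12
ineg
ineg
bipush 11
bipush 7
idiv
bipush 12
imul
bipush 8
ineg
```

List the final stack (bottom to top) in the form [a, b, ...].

bipush 6  : 6
bipush 2  : 6 2
irem      : 0
bipush 3  : 0 3
imul      : 0
ineg      : 0
bipush 12 : 0 12
iadd      : 12
bipush 12 : 12 12
ineg      : 12 -12
ineg      : 12 12
bipush 11 : 12 12 11
bipush 7  : 12 12 11 7
idiv      : 12 12 1
bipush 12 : 12 12 1 12
imul      : 12 12 12
bipush 8  : 12 12 12 8
ineg      : 12 12 12 -8

[12, 12, 12, -8]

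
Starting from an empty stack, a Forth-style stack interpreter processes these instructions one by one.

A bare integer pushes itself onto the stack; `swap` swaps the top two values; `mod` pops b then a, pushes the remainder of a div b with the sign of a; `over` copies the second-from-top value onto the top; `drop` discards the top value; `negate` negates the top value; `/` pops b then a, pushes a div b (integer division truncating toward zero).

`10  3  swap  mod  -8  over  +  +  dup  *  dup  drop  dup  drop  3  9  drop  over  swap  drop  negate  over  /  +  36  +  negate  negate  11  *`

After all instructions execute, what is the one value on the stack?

429

10     : 10
3      : 10 3
swap   : 3 10
mod    : 3
-8     : 3 -8
over   : 3 -8 3
+      : 3 -5
+      : -2
dup    : -2 -2
*      : 4
dup    : 4 4
drop   : 4
dup    : 4 4
drop   : 4
3      : 4 3
9      : 4 3 9
drop   : 4 3
over   : 4 3 4
swap   : 4 4 3
drop   : 4 4
negate : 4 -4
over   : 4 -4 4
/      : 4 -1
+      : 3
36     : 3 36
+      : 39
negate : -39
negate : 39
11     : 39 11
*      : 429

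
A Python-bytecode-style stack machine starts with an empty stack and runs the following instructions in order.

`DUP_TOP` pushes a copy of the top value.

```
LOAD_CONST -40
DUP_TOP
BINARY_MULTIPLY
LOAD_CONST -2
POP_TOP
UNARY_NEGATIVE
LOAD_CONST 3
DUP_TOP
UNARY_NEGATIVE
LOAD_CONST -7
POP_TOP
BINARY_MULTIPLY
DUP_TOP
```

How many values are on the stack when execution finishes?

LOAD_CONST -40  : -40
DUP_TOP         : -40 -40
BINARY_MULTIPLY : 1600
LOAD_CONST -2   : 1600 -2
POP_TOP         : 1600
UNARY_NEGATIVE  : -1600
LOAD_CONST 3    : -1600 3
DUP_TOP         : -1600 3 3
UNARY_NEGATIVE  : -1600 3 -3
LOAD_CONST -7   : -1600 3 -3 -7
POP_TOP         : -1600 3 -3
BINARY_MULTIPLY : -1600 -9
DUP_TOP         : -1600 -9 -9

3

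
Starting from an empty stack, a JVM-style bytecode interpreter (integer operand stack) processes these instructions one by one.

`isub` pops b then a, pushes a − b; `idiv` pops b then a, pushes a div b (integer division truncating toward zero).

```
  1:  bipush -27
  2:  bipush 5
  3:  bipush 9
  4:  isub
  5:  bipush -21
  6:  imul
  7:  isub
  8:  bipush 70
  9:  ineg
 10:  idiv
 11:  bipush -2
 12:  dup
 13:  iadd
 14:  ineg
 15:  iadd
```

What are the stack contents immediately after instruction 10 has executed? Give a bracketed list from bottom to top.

bipush -27 -> -27
bipush 5   -> -27 5
bipush 9   -> -27 5 9
isub       -> -27 -4
bipush -21 -> -27 -4 -21
imul       -> -27 84
isub       -> -111
bipush 70  -> -111 70
ineg       -> -111 -70
idiv       -> 1

[1]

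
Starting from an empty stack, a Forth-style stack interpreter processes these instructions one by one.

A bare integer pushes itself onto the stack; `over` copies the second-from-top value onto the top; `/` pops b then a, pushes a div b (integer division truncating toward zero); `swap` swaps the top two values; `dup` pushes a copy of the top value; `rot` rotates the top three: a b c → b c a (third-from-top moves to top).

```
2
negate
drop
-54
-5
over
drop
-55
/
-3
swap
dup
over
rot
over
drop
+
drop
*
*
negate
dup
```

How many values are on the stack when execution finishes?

2

2       [2]
negate  [-2]
drop    []
-54     [-54]
-5      [-54, -5]
over    [-54, -5, -54]
drop    [-54, -5]
-55     [-54, -5, -55]
/       [-54, 0]
-3      [-54, 0, -3]
swap    [-54, -3, 0]
dup     [-54, -3, 0, 0]
over    [-54, -3, 0, 0, 0]
rot     [-54, -3, 0, 0, 0]
over    [-54, -3, 0, 0, 0, 0]
drop    [-54, -3, 0, 0, 0]
+       [-54, -3, 0, 0]
drop    [-54, -3, 0]
*       [-54, 0]
*       [0]
negate  [0]
dup     [0, 0]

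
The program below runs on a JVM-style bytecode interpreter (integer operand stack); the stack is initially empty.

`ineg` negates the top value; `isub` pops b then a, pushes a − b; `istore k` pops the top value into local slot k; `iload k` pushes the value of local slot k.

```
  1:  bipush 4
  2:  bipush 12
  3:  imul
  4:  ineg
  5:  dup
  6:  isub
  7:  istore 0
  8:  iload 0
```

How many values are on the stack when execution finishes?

1

bipush 4  : 4
bipush 12 : 4 12
imul      : 48
ineg      : -48
dup       : -48 -48
isub      : 0
istore 0  : (empty)
iload 0   : 0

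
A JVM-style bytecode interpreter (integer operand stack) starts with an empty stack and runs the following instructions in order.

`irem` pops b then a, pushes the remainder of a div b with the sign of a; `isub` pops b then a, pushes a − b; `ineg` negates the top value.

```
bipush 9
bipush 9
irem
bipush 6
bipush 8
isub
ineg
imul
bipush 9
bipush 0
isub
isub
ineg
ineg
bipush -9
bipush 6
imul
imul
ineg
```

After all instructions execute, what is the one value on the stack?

-486

bipush 9  → 9
bipush 9  → 9 9
irem      → 0
bipush 6  → 0 6
bipush 8  → 0 6 8
isub      → 0 -2
ineg      → 0 2
imul      → 0
bipush 9  → 0 9
bipush 0  → 0 9 0
isub      → 0 9
isub      → -9
ineg      → 9
ineg      → -9
bipush -9 → -9 -9
bipush 6  → -9 -9 6
imul      → -9 -54
imul      → 486
ineg      → -486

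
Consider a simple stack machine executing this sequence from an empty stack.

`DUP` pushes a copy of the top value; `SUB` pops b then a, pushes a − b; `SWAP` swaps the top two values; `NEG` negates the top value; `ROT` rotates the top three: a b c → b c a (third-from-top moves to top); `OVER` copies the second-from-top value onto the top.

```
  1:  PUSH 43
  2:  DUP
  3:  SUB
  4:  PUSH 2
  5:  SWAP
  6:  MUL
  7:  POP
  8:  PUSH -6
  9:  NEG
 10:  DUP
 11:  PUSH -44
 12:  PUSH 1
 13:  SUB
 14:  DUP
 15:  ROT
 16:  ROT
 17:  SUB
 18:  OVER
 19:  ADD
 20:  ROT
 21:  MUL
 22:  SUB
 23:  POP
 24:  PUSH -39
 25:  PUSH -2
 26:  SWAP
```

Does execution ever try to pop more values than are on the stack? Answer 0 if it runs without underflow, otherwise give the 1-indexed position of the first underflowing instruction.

0

PUSH 43  → 43
DUP      → 43 43
SUB      → 0
PUSH 2   → 0 2
SWAP     → 2 0
MUL      → 0
POP      → (empty)
PUSH -6  → -6
NEG      → 6
DUP      → 6 6
PUSH -44 → 6 6 -44
PUSH 1   → 6 6 -44 1
SUB      → 6 6 -45
DUP      → 6 6 -45 -45
ROT      → 6 -45 -45 6
ROT      → 6 -45 6 -45
SUB      → 6 -45 51
OVER     → 6 -45 51 -45
ADD      → 6 -45 6
ROT      → -45 6 6
MUL      → -45 36
SUB      → -81
POP      → (empty)
PUSH -39 → -39
PUSH -2  → -39 -2
SWAP     → -2 -39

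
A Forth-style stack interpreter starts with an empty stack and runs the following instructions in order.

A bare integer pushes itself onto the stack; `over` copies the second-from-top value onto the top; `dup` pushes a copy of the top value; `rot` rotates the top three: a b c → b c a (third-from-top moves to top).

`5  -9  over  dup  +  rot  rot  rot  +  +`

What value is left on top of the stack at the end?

6

5     [5]
-9    [5, -9]
over  [5, -9, 5]
dup   [5, -9, 5, 5]
+     [5, -9, 10]
rot   [-9, 10, 5]
rot   [10, 5, -9]
rot   [5, -9, 10]
+     [5, 1]
+     [6]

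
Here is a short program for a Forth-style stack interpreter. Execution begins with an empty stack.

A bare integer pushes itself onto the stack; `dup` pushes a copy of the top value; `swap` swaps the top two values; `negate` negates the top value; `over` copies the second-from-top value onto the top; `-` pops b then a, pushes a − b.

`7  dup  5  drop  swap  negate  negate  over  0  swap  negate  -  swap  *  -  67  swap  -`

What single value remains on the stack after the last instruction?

109

7      → [7]
dup    → [7, 7]
5      → [7, 7, 5]
drop   → [7, 7]
swap   → [7, 7]
negate → [7, -7]
negate → [7, 7]
over   → [7, 7, 7]
0      → [7, 7, 7, 0]
swap   → [7, 7, 0, 7]
negate → [7, 7, 0, -7]
-      → [7, 7, 7]
swap   → [7, 7, 7]
*      → [7, 49]
-      → [-42]
67     → [-42, 67]
swap   → [67, -42]
-      → [109]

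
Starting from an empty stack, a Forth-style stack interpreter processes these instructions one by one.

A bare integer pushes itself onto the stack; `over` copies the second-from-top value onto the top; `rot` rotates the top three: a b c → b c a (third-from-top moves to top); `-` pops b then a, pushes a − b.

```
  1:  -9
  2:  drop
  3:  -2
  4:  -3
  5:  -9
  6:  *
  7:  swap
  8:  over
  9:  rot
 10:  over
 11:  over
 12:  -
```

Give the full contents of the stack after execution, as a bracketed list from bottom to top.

[-2, 27, 27, 0]

-9    -9
drop  (empty)
-2    -2
-3    -2 -3
-9    -2 -3 -9
*     -2 27
swap  27 -2
over  27 -2 27
rot   -2 27 27
over  -2 27 27 27
over  -2 27 27 27 27
-     -2 27 27 0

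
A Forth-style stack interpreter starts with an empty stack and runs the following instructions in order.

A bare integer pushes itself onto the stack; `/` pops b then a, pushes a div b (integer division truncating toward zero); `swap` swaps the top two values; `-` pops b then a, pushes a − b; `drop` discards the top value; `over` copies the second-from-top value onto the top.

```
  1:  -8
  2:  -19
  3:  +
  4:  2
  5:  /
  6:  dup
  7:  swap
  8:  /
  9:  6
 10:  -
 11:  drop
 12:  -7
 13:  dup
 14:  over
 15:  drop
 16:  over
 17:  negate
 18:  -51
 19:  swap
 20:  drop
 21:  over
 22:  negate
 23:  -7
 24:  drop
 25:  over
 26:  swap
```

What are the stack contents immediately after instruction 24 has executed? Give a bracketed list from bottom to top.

-8     -> [-8]
-19    -> [-8, -19]
+      -> [-27]
2      -> [-27, 2]
/      -> [-13]
dup    -> [-13, -13]
swap   -> [-13, -13]
/      -> [1]
6      -> [1, 6]
-      -> [-5]
drop   -> []
-7     -> [-7]
dup    -> [-7, -7]
over   -> [-7, -7, -7]
drop   -> [-7, -7]
over   -> [-7, -7, -7]
negate -> [-7, -7, 7]
-51    -> [-7, -7, 7, -51]
swap   -> [-7, -7, -51, 7]
drop   -> [-7, -7, -51]
over   -> [-7, -7, -51, -7]
negate -> [-7, -7, -51, 7]
-7     -> [-7, -7, -51, 7, -7]
drop   -> [-7, -7, -51, 7]

[-7, -7, -51, 7]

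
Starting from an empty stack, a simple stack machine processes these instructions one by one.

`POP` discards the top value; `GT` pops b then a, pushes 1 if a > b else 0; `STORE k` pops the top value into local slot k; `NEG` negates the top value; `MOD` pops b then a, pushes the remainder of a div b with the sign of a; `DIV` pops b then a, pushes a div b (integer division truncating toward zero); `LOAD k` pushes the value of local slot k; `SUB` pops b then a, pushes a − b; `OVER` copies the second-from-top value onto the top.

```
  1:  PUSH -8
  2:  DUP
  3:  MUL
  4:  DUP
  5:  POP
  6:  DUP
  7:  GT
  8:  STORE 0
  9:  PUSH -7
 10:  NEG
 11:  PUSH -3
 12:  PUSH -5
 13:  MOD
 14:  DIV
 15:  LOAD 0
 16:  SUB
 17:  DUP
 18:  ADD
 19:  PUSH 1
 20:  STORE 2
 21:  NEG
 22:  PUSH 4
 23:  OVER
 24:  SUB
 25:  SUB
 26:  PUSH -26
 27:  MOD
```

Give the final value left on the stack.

4

PUSH -8  -> [-8]
DUP      -> [-8, -8]
MUL      -> [64]
DUP      -> [64, 64]
POP      -> [64]
DUP      -> [64, 64]
GT       -> [0]
STORE 0  -> []
PUSH -7  -> [-7]
NEG      -> [7]
PUSH -3  -> [7, -3]
PUSH -5  -> [7, -3, -5]
MOD      -> [7, -3]
DIV      -> [-2]
LOAD 0   -> [-2, 0]
SUB      -> [-2]
DUP      -> [-2, -2]
ADD      -> [-4]
PUSH 1   -> [-4, 1]
STORE 2  -> [-4]
NEG      -> [4]
PUSH 4   -> [4, 4]
OVER     -> [4, 4, 4]
SUB      -> [4, 0]
SUB      -> [4]
PUSH -26 -> [4, -26]
MOD      -> [4]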